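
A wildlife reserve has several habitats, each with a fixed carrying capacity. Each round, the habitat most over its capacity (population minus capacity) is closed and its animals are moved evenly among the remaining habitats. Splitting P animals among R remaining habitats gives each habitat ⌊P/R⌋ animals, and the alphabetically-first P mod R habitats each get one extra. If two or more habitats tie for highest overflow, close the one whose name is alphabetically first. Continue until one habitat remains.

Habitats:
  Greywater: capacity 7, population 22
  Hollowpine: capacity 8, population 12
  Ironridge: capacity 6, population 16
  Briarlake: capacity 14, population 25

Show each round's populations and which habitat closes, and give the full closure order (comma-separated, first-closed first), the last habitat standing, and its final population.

Round 1: Briarlake=25 Greywater=22 Hollowpine=12 Ironridge=16 → close Greywater (overflow 15)
  22÷3 = 7 each, +1 to first 1
Round 2: Briarlake=33 Hollowpine=19 Ironridge=23 → close Briarlake (overflow 19)
  33÷2 = 16 each, +1 to first 1
Round 3: Hollowpine=36 Ironridge=39 → close Ironridge (overflow 33)
  39÷1 = 39 each, +1 to first 0

Closure order: Greywater, Briarlake, Ironridge
Last habitat: Hollowpine with 75 animals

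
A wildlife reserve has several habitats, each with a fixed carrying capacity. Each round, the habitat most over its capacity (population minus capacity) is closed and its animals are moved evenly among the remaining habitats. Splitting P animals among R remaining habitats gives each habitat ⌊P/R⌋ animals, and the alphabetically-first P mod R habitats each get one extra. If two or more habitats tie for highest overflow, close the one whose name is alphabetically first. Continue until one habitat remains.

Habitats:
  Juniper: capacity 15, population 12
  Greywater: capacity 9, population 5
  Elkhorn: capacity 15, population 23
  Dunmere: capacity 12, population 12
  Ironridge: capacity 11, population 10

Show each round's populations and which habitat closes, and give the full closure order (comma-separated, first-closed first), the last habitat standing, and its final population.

Closure order: Elkhorn, Dunmere, Ironridge, Greywater
Last habitat: Juniper with 62 animals

Round 1: Dunmere=12 Elkhorn=23 Greywater=5 Ironridge=10 Juniper=12 → close Elkhorn (overflow 8)
  23÷4 = 5 each, +1 to first 3
Round 2: Dunmere=18 Greywater=11 Ironridge=16 Juniper=17 → close Dunmere (overflow 6)
  18÷3 = 6 each, +1 to first 0
Round 3: Greywater=17 Ironridge=22 Juniper=23 → close Ironridge (overflow 11)
  22÷2 = 11 each, +1 to first 0
Round 4: Greywater=28 Juniper=34 → close Greywater (overflow 19)
  28÷1 = 28 each, +1 to first 0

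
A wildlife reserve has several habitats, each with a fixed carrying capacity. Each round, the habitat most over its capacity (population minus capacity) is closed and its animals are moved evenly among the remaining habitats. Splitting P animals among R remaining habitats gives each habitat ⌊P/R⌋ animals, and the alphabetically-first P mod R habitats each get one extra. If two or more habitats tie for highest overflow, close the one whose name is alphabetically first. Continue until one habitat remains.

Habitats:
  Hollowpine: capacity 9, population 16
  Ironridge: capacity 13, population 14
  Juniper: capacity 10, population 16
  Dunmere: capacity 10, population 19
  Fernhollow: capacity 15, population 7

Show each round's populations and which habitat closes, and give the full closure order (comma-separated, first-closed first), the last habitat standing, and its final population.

Round 1: Dunmere=19 Fernhollow=7 Hollowpine=16 Ironridge=14 Juniper=16 → close Dunmere (overflow 9)
  19÷4 = 4 each, +1 to first 3
Round 2: Fernhollow=12 Hollowpine=21 Ironridge=19 Juniper=20 → close Hollowpine (overflow 12)
  21÷3 = 7 each, +1 to first 0
Round 3: Fernhollow=19 Ironridge=26 Juniper=27 → close Juniper (overflow 17)
  27÷2 = 13 each, +1 to first 1
Round 4: Fernhollow=33 Ironridge=39 → close Ironridge (overflow 26)
  39÷1 = 39 each, +1 to first 0

Closure order: Dunmere, Hollowpine, Juniper, Ironridge
Last habitat: Fernhollow with 72 animals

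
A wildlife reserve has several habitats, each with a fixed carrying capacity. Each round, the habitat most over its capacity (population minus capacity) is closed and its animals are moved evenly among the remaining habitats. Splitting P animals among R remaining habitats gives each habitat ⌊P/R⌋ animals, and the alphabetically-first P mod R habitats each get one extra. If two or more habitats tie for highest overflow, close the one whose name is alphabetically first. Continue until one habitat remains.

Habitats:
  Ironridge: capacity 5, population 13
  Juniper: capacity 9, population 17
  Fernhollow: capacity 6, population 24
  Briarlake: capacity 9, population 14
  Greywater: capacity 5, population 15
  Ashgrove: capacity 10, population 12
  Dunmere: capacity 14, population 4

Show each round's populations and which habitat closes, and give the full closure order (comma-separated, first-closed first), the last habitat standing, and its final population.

Closure order: Fernhollow, Greywater, Ironridge, Juniper, Briarlake, Ashgrove
Last habitat: Dunmere with 99 animals

Round 1: Ashgrove=12 Briarlake=14 Dunmere=4 Fernhollow=24 Greywater=15 Ironridge=13 Juniper=17 → close Fernhollow (overflow 18)
  24÷6 = 4 each, +1 to first 0
Round 2: Ashgrove=16 Briarlake=18 Dunmere=8 Greywater=19 Ironridge=17 Juniper=21 → close Greywater (overflow 14)
  19÷5 = 3 each, +1 to first 4
Round 3: Ashgrove=20 Briarlake=22 Dunmere=12 Ironridge=21 Juniper=24 → close Ironridge (overflow 16)
  21÷4 = 5 each, +1 to first 1
Round 4: Ashgrove=26 Briarlake=27 Dunmere=17 Juniper=29 → close Juniper (overflow 20)
  29÷3 = 9 each, +1 to first 2
Round 5: Ashgrove=36 Briarlake=37 Dunmere=26 → close Briarlake (overflow 28)
  37÷2 = 18 each, +1 to first 1
Round 6: Ashgrove=55 Dunmere=44 → close Ashgrove (overflow 45)
  55÷1 = 55 each, +1 to first 0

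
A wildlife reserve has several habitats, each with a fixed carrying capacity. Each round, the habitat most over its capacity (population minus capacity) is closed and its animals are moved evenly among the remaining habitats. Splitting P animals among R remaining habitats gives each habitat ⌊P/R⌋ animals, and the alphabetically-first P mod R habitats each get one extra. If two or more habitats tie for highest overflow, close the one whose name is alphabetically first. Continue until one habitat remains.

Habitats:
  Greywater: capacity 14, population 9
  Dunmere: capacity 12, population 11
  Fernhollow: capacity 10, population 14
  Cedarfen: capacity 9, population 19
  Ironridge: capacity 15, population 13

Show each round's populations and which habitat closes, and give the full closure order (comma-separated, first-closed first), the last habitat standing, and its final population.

Closure order: Cedarfen, Fernhollow, Dunmere, Ironridge
Last habitat: Greywater with 66 animals

Round 1: Cedarfen=19 Dunmere=11 Fernhollow=14 Greywater=9 Ironridge=13 → close Cedarfen (overflow 10)
  19÷4 = 4 each, +1 to first 3
Round 2: Dunmere=16 Fernhollow=19 Greywater=14 Ironridge=17 → close Fernhollow (overflow 9)
  19÷3 = 6 each, +1 to first 1
Round 3: Dunmere=23 Greywater=20 Ironridge=23 → close Dunmere (overflow 11)
  23÷2 = 11 each, +1 to first 1
Round 4: Greywater=32 Ironridge=34 → close Ironridge (overflow 19)
  34÷1 = 34 each, +1 to first 0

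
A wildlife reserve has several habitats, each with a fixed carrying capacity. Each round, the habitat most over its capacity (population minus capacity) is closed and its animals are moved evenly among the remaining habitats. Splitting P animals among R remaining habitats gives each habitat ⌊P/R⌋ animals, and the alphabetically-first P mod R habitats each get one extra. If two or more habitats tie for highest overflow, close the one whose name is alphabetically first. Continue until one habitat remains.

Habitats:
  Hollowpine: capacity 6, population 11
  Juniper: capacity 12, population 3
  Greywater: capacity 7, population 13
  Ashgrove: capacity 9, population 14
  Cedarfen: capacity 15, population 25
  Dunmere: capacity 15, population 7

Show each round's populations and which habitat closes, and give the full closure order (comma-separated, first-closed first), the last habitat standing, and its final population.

Closure order: Cedarfen, Greywater, Ashgrove, Hollowpine, Dunmere
Last habitat: Juniper with 73 animals

Round 1: Ashgrove=14 Cedarfen=25 Dunmere=7 Greywater=13 Hollowpine=11 Juniper=3 → close Cedarfen (overflow 10)
  25÷5 = 5 each, +1 to first 0
Round 2: Ashgrove=19 Dunmere=12 Greywater=18 Hollowpine=16 Juniper=8 → close Greywater (overflow 11)
  18÷4 = 4 each, +1 to first 2
Round 3: Ashgrove=24 Dunmere=17 Hollowpine=20 Juniper=12 → close Ashgrove (overflow 15)
  24÷3 = 8 each, +1 to first 0
Round 4: Dunmere=25 Hollowpine=28 Juniper=20 → close Hollowpine (overflow 22)
  28÷2 = 14 each, +1 to first 0
Round 5: Dunmere=39 Juniper=34 → close Dunmere (overflow 24)
  39÷1 = 39 each, +1 to first 0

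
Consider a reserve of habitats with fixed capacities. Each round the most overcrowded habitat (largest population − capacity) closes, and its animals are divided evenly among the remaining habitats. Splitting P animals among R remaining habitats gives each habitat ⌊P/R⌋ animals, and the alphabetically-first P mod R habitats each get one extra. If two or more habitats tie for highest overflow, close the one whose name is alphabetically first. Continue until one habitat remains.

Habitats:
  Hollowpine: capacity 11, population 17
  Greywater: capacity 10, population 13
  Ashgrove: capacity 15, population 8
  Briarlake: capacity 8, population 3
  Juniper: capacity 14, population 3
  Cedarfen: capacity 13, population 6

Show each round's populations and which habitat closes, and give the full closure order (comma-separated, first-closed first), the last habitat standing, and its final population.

Round 1: Ashgrove=8 Briarlake=3 Cedarfen=6 Greywater=13 Hollowpine=17 Juniper=3 → close Hollowpine (overflow 6)
  17÷5 = 3 each, +1 to first 2
Round 2: Ashgrove=12 Briarlake=7 Cedarfen=9 Greywater=16 Juniper=6 → close Greywater (overflow 6)
  16÷4 = 4 each, +1 to first 0
Round 3: Ashgrove=16 Briarlake=11 Cedarfen=13 Juniper=10 → close Briarlake (overflow 3)
  11÷3 = 3 each, +1 to first 2
Round 4: Ashgrove=20 Cedarfen=17 Juniper=13 → close Ashgrove (overflow 5)
  20÷2 = 10 each, +1 to first 0
Round 5: Cedarfen=27 Juniper=23 → close Cedarfen (overflow 14)
  27÷1 = 27 each, +1 to first 0

Closure order: Hollowpine, Greywater, Briarlake, Ashgrove, Cedarfen
Last habitat: Juniper with 50 animals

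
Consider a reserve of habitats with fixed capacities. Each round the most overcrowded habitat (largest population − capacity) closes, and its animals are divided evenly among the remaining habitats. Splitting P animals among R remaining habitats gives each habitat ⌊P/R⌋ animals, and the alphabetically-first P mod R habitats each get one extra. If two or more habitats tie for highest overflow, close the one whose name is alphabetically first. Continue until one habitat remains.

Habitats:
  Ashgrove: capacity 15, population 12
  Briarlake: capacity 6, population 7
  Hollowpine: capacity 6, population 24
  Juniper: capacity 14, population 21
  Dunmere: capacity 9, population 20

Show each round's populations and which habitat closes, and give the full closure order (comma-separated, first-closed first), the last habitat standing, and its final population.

Round 1: Ashgrove=12 Briarlake=7 Dunmere=20 Hollowpine=24 Juniper=21 → close Hollowpine (overflow 18)
  24÷4 = 6 each, +1 to first 0
Round 2: Ashgrove=18 Briarlake=13 Dunmere=26 Juniper=27 → close Dunmere (overflow 17)
  26÷3 = 8 each, +1 to first 2
Round 3: Ashgrove=27 Briarlake=22 Juniper=35 → close Juniper (overflow 21)
  35÷2 = 17 each, +1 to first 1
Round 4: Ashgrove=45 Briarlake=39 → close Briarlake (overflow 33)
  39÷1 = 39 each, +1 to first 0

Closure order: Hollowpine, Dunmere, Juniper, Briarlake
Last habitat: Ashgrove with 84 animals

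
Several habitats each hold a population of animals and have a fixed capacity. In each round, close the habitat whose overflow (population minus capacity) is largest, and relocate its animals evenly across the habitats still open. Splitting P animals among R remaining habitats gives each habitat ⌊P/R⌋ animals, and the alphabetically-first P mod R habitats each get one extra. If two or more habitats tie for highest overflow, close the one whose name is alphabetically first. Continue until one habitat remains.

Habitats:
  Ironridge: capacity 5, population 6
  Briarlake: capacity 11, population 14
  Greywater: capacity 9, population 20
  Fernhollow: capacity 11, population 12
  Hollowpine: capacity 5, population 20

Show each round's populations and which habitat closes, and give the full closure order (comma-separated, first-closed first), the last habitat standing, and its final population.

Round 1: Briarlake=14 Fernhollow=12 Greywater=20 Hollowpine=20 Ironridge=6 → close Hollowpine (overflow 15)
  20÷4 = 5 each, +1 to first 0
Round 2: Briarlake=19 Fernhollow=17 Greywater=25 Ironridge=11 → close Greywater (overflow 16)
  25÷3 = 8 each, +1 to first 1
Round 3: Briarlake=28 Fernhollow=25 Ironridge=19 → close Briarlake (overflow 17)
  28÷2 = 14 each, +1 to first 0
Round 4: Fernhollow=39 Ironridge=33 → close Fernhollow (overflow 28)
  39÷1 = 39 each, +1 to first 0

Closure order: Hollowpine, Greywater, Briarlake, Fernhollow
Last habitat: Ironridge with 72 animals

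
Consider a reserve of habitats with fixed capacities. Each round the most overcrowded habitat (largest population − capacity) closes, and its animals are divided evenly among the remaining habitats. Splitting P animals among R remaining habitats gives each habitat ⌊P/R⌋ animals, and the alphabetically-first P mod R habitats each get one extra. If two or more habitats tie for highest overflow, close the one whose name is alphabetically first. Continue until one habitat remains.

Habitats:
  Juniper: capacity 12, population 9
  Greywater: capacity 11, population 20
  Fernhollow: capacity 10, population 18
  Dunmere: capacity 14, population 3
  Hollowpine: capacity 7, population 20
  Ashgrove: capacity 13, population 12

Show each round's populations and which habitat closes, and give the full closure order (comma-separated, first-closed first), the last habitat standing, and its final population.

Round 1: Ashgrove=12 Dunmere=3 Fernhollow=18 Greywater=20 Hollowpine=20 Juniper=9 → close Hollowpine (overflow 13)
  20÷5 = 4 each, +1 to first 0
Round 2: Ashgrove=16 Dunmere=7 Fernhollow=22 Greywater=24 Juniper=13 → close Greywater (overflow 13)
  24÷4 = 6 each, +1 to first 0
Round 3: Ashgrove=22 Dunmere=13 Fernhollow=28 Juniper=19 → close Fernhollow (overflow 18)
  28÷3 = 9 each, +1 to first 1
Round 4: Ashgrove=32 Dunmere=22 Juniper=28 → close Ashgrove (overflow 19)
  32÷2 = 16 each, +1 to first 0
Round 5: Dunmere=38 Juniper=44 → close Juniper (overflow 32)
  44÷1 = 44 each, +1 to first 0

Closure order: Hollowpine, Greywater, Fernhollow, Ashgrove, Juniper
Last habitat: Dunmere with 82 animals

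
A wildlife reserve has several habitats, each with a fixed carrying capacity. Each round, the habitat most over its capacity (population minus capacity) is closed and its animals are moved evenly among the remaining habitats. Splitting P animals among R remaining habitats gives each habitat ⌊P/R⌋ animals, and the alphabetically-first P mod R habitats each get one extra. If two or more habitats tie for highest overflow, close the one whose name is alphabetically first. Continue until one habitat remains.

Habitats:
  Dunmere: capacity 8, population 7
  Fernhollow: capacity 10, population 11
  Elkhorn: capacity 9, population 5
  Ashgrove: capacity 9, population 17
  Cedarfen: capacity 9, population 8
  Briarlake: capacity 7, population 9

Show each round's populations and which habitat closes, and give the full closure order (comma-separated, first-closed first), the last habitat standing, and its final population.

Closure order: Ashgrove, Briarlake, Cedarfen, Fernhollow, Dunmere
Last habitat: Elkhorn with 57 animals

Round 1: Ashgrove=17 Briarlake=9 Cedarfen=8 Dunmere=7 Elkhorn=5 Fernhollow=11 → close Ashgrove (overflow 8)
  17÷5 = 3 each, +1 to first 2
Round 2: Briarlake=13 Cedarfen=12 Dunmere=10 Elkhorn=8 Fernhollow=14 → close Briarlake (overflow 6)
  13÷4 = 3 each, +1 to first 1
Round 3: Cedarfen=16 Dunmere=13 Elkhorn=11 Fernhollow=17 → close Cedarfen (overflow 7)
  16÷3 = 5 each, +1 to first 1
Round 4: Dunmere=19 Elkhorn=16 Fernhollow=22 → close Fernhollow (overflow 12)
  22÷2 = 11 each, +1 to first 0
Round 5: Dunmere=30 Elkhorn=27 → close Dunmere (overflow 22)
  30÷1 = 30 each, +1 to first 0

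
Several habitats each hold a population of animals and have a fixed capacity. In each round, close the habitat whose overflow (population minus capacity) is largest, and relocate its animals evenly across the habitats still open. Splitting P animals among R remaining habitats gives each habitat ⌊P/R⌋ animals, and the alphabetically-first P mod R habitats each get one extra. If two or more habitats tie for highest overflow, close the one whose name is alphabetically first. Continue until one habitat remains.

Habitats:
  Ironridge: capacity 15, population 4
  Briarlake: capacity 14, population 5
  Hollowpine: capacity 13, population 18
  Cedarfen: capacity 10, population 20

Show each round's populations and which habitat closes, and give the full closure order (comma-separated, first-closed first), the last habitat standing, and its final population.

Round 1: Briarlake=5 Cedarfen=20 Hollowpine=18 Ironridge=4 → close Cedarfen (overflow 10)
  20÷3 = 6 each, +1 to first 2
Round 2: Briarlake=12 Hollowpine=25 Ironridge=10 → close Hollowpine (overflow 12)
  25÷2 = 12 each, +1 to first 1
Round 3: Briarlake=25 Ironridge=22 → close Briarlake (overflow 11)
  25÷1 = 25 each, +1 to first 0

Closure order: Cedarfen, Hollowpine, Briarlake
Last habitat: Ironridge with 47 animals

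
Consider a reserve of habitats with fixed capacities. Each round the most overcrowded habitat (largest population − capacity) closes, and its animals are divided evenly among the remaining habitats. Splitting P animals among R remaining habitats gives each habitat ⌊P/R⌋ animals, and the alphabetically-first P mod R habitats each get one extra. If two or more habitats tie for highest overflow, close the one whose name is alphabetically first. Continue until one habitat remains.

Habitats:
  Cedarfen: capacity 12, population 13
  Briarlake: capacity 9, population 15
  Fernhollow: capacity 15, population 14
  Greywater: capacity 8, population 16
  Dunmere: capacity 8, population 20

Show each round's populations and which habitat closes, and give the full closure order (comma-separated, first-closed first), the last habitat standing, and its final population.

Closure order: Dunmere, Greywater, Briarlake, Cedarfen
Last habitat: Fernhollow with 78 animals

Round 1: Briarlake=15 Cedarfen=13 Dunmere=20 Fernhollow=14 Greywater=16 → close Dunmere (overflow 12)
  20÷4 = 5 each, +1 to first 0
Round 2: Briarlake=20 Cedarfen=18 Fernhollow=19 Greywater=21 → close Greywater (overflow 13)
  21÷3 = 7 each, +1 to first 0
Round 3: Briarlake=27 Cedarfen=25 Fernhollow=26 → close Briarlake (overflow 18)
  27÷2 = 13 each, +1 to first 1
Round 4: Cedarfen=39 Fernhollow=39 → close Cedarfen (overflow 27)
  39÷1 = 39 each, +1 to first 0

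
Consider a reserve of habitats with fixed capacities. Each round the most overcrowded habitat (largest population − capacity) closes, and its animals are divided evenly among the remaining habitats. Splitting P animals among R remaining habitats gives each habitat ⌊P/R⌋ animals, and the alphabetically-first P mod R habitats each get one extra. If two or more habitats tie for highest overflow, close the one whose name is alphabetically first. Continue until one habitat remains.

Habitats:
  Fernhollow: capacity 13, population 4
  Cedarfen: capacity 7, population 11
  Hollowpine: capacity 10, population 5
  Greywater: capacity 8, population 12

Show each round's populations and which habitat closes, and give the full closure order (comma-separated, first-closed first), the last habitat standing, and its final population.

Closure order: Cedarfen, Greywater, Hollowpine
Last habitat: Fernhollow with 32 animals

Round 1: Cedarfen=11 Fernhollow=4 Greywater=12 Hollowpine=5 → close Cedarfen (overflow 4)
  11÷3 = 3 each, +1 to first 2
Round 2: Fernhollow=8 Greywater=16 Hollowpine=8 → close Greywater (overflow 8)
  16÷2 = 8 each, +1 to first 0
Round 3: Fernhollow=16 Hollowpine=16 → close Hollowpine (overflow 6)
  16÷1 = 16 each, +1 to first 0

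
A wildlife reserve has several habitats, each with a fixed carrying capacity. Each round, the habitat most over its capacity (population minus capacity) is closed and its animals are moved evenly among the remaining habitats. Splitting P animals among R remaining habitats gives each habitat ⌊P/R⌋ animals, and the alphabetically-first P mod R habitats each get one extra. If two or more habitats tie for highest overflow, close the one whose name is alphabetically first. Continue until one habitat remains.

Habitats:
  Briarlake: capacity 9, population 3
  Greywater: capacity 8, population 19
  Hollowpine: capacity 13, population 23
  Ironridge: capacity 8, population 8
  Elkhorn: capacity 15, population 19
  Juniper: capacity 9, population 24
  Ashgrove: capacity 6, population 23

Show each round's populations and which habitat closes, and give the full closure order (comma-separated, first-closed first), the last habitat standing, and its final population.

Closure order: Ashgrove, Juniper, Greywater, Hollowpine, Elkhorn, Ironridge
Last habitat: Briarlake with 119 animals

Round 1: Ashgrove=23 Briarlake=3 Elkhorn=19 Greywater=19 Hollowpine=23 Ironridge=8 Juniper=24 → close Ashgrove (overflow 17)
  23÷6 = 3 each, +1 to first 5
Round 2: Briarlake=7 Elkhorn=23 Greywater=23 Hollowpine=27 Ironridge=12 Juniper=27 → close Juniper (overflow 18)
  27÷5 = 5 each, +1 to first 2
Round 3: Briarlake=13 Elkhorn=29 Greywater=28 Hollowpine=32 Ironridge=17 → close Greywater (overflow 20)
  28÷4 = 7 each, +1 to first 0
Round 4: Briarlake=20 Elkhorn=36 Hollowpine=39 Ironridge=24 → close Hollowpine (overflow 26)
  39÷3 = 13 each, +1 to first 0
Round 5: Briarlake=33 Elkhorn=49 Ironridge=37 → close Elkhorn (overflow 34)
  49÷2 = 24 each, +1 to first 1
Round 6: Briarlake=58 Ironridge=61 → close Ironridge (overflow 53)
  61÷1 = 61 each, +1 to first 0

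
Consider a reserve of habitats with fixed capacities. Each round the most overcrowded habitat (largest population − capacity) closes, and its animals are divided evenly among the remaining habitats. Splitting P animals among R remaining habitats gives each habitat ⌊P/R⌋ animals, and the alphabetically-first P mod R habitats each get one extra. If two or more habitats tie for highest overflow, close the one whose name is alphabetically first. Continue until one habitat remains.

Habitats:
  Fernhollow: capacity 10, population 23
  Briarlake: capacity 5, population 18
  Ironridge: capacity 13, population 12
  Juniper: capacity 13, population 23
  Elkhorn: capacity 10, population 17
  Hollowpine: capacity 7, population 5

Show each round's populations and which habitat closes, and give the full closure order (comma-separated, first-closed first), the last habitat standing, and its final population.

Round 1: Briarlake=18 Elkhorn=17 Fernhollow=23 Hollowpine=5 Ironridge=12 Juniper=23 → close Briarlake (overflow 13)
  18÷5 = 3 each, +1 to first 3
Round 2: Elkhorn=21 Fernhollow=27 Hollowpine=9 Ironridge=15 Juniper=26 → close Fernhollow (overflow 17)
  27÷4 = 6 each, +1 to first 3
Round 3: Elkhorn=28 Hollowpine=16 Ironridge=22 Juniper=32 → close Juniper (overflow 19)
  32÷3 = 10 each, +1 to first 2
Round 4: Elkhorn=39 Hollowpine=27 Ironridge=32 → close Elkhorn (overflow 29)
  39÷2 = 19 each, +1 to first 1
Round 5: Hollowpine=47 Ironridge=51 → close Hollowpine (overflow 40)
  47÷1 = 47 each, +1 to first 0

Closure order: Briarlake, Fernhollow, Juniper, Elkhorn, Hollowpine
Last habitat: Ironridge with 98 animals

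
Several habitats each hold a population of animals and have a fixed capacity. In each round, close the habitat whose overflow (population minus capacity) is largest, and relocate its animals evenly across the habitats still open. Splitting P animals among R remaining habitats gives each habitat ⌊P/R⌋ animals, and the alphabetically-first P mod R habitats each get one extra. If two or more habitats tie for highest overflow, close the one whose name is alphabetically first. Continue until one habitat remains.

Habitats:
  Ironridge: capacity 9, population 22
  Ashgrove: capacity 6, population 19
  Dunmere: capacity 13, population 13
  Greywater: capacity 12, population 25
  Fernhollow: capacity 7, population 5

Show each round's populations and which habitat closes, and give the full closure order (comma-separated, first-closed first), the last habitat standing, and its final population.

Round 1: Ashgrove=19 Dunmere=13 Fernhollow=5 Greywater=25 Ironridge=22 → close Ashgrove (overflow 13)
  19÷4 = 4 each, +1 to first 3
Round 2: Dunmere=18 Fernhollow=10 Greywater=30 Ironridge=26 → close Greywater (overflow 18)
  30÷3 = 10 each, +1 to first 0
Round 3: Dunmere=28 Fernhollow=20 Ironridge=36 → close Ironridge (overflow 27)
  36÷2 = 18 each, +1 to first 0
Round 4: Dunmere=46 Fernhollow=38 → close Dunmere (overflow 33)
  46÷1 = 46 each, +1 to first 0

Closure order: Ashgrove, Greywater, Ironridge, Dunmere
Last habitat: Fernhollow with 84 animals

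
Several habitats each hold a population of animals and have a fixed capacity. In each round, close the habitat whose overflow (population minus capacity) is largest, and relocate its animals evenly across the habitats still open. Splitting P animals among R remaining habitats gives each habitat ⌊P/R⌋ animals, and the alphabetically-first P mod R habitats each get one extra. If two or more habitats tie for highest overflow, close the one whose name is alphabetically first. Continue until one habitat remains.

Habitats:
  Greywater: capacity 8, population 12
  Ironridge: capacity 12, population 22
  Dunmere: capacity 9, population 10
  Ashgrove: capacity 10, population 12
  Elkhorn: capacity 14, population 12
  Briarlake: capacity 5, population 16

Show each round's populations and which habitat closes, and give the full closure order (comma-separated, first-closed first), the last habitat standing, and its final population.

Round 1: Ashgrove=12 Briarlake=16 Dunmere=10 Elkhorn=12 Greywater=12 Ironridge=22 → close Briarlake (overflow 11)
  16÷5 = 3 each, +1 to first 1
Round 2: Ashgrove=16 Dunmere=13 Elkhorn=15 Greywater=15 Ironridge=25 → close Ironridge (overflow 13)
  25÷4 = 6 each, +1 to first 1
Round 3: Ashgrove=23 Dunmere=19 Elkhorn=21 Greywater=21 → close Ashgrove (overflow 13)
  23÷3 = 7 each, +1 to first 2
Round 4: Dunmere=27 Elkhorn=29 Greywater=28 → close Greywater (overflow 20)
  28÷2 = 14 each, +1 to first 0
Round 5: Dunmere=41 Elkhorn=43 → close Dunmere (overflow 32)
  41÷1 = 41 each, +1 to first 0

Closure order: Briarlake, Ironridge, Ashgrove, Greywater, Dunmere
Last habitat: Elkhorn with 84 animals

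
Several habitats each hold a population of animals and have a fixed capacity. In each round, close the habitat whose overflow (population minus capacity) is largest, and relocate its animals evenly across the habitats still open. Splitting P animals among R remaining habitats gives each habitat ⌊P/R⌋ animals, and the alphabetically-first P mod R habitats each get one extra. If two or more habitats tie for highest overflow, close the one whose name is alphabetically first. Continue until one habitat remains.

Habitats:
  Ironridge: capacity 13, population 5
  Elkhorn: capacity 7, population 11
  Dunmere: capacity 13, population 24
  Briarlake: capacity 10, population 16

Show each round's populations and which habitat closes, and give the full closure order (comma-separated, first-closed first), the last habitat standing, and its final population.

Closure order: Dunmere, Briarlake, Elkhorn
Last habitat: Ironridge with 56 animals

Round 1: Briarlake=16 Dunmere=24 Elkhorn=11 Ironridge=5 → close Dunmere (overflow 11)
  24÷3 = 8 each, +1 to first 0
Round 2: Briarlake=24 Elkhorn=19 Ironridge=13 → close Briarlake (overflow 14)
  24÷2 = 12 each, +1 to first 0
Round 3: Elkhorn=31 Ironridge=25 → close Elkhorn (overflow 24)
  31÷1 = 31 each, +1 to first 0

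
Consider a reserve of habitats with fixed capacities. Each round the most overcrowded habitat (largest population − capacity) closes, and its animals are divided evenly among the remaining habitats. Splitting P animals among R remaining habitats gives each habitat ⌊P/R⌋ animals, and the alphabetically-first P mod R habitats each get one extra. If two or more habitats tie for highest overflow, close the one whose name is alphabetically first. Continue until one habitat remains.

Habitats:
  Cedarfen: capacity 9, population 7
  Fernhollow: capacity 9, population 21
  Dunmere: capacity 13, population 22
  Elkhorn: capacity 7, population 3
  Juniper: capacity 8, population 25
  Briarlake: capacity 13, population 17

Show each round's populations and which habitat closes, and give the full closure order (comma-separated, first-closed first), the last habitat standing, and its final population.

Round 1: Briarlake=17 Cedarfen=7 Dunmere=22 Elkhorn=3 Fernhollow=21 Juniper=25 → close Juniper (overflow 17)
  25÷5 = 5 each, +1 to first 0
Round 2: Briarlake=22 Cedarfen=12 Dunmere=27 Elkhorn=8 Fernhollow=26 → close Fernhollow (overflow 17)
  26÷4 = 6 each, +1 to first 2
Round 3: Briarlake=29 Cedarfen=19 Dunmere=33 Elkhorn=14 → close Dunmere (overflow 20)
  33÷3 = 11 each, +1 to first 0
Round 4: Briarlake=40 Cedarfen=30 Elkhorn=25 → close Briarlake (overflow 27)
  40÷2 = 20 each, +1 to first 0
Round 5: Cedarfen=50 Elkhorn=45 → close Cedarfen (overflow 41)
  50÷1 = 50 each, +1 to first 0

Closure order: Juniper, Fernhollow, Dunmere, Briarlake, Cedarfen
Last habitat: Elkhorn with 95 animals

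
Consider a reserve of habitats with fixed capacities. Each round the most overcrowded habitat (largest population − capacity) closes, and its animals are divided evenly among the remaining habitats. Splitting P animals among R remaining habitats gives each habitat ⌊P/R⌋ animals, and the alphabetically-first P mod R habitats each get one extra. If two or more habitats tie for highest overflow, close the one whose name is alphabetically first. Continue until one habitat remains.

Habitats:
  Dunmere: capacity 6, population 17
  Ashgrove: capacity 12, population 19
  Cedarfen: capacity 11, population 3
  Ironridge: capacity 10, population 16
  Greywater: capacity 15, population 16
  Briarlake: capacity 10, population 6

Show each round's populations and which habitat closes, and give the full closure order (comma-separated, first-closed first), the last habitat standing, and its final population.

Round 1: Ashgrove=19 Briarlake=6 Cedarfen=3 Dunmere=17 Greywater=16 Ironridge=16 → close Dunmere (overflow 11)
  17÷5 = 3 each, +1 to first 2
Round 2: Ashgrove=23 Briarlake=10 Cedarfen=6 Greywater=19 Ironridge=19 → close Ashgrove (overflow 11)
  23÷4 = 5 each, +1 to first 3
Round 3: Briarlake=16 Cedarfen=12 Greywater=25 Ironridge=24 → close Ironridge (overflow 14)
  24÷3 = 8 each, +1 to first 0
Round 4: Briarlake=24 Cedarfen=20 Greywater=33 → close Greywater (overflow 18)
  33÷2 = 16 each, +1 to first 1
Round 5: Briarlake=41 Cedarfen=36 → close Briarlake (overflow 31)
  41÷1 = 41 each, +1 to first 0

Closure order: Dunmere, Ashgrove, Ironridge, Greywater, Briarlake
Last habitat: Cedarfen with 77 animals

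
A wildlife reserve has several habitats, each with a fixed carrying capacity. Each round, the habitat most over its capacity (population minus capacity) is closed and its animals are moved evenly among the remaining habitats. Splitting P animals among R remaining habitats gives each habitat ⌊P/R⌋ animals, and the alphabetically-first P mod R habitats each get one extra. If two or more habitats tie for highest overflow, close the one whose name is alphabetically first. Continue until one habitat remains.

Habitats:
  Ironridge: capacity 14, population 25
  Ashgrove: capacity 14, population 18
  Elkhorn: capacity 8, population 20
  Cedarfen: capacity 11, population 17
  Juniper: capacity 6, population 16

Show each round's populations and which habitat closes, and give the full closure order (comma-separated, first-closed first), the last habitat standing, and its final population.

Round 1: Ashgrove=18 Cedarfen=17 Elkhorn=20 Ironridge=25 Juniper=16 → close Elkhorn (overflow 12)
  20÷4 = 5 each, +1 to first 0
Round 2: Ashgrove=23 Cedarfen=22 Ironridge=30 Juniper=21 → close Ironridge (overflow 16)
  30÷3 = 10 each, +1 to first 0
Round 3: Ashgrove=33 Cedarfen=32 Juniper=31 → close Juniper (overflow 25)
  31÷2 = 15 each, +1 to first 1
Round 4: Ashgrove=49 Cedarfen=47 → close Cedarfen (overflow 36)
  47÷1 = 47 each, +1 to first 0

Closure order: Elkhorn, Ironridge, Juniper, Cedarfen
Last habitat: Ashgrove with 96 animals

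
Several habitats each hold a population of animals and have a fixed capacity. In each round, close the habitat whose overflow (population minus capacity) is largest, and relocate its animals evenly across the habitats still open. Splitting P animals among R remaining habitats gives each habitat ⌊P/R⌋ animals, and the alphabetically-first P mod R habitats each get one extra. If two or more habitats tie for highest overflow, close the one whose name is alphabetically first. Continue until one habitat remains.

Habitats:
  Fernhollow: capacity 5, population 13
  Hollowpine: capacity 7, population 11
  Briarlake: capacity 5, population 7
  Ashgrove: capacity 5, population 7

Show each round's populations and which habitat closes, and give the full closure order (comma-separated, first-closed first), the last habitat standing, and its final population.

Round 1: Ashgrove=7 Briarlake=7 Fernhollow=13 Hollowpine=11 → close Fernhollow (overflow 8)
  13÷3 = 4 each, +1 to first 1
Round 2: Ashgrove=12 Briarlake=11 Hollowpine=15 → close Hollowpine (overflow 8)
  15÷2 = 7 each, +1 to first 1
Round 3: Ashgrove=20 Briarlake=18 → close Ashgrove (overflow 15)
  20÷1 = 20 each, +1 to first 0

Closure order: Fernhollow, Hollowpine, Ashgrove
Last habitat: Briarlake with 38 animals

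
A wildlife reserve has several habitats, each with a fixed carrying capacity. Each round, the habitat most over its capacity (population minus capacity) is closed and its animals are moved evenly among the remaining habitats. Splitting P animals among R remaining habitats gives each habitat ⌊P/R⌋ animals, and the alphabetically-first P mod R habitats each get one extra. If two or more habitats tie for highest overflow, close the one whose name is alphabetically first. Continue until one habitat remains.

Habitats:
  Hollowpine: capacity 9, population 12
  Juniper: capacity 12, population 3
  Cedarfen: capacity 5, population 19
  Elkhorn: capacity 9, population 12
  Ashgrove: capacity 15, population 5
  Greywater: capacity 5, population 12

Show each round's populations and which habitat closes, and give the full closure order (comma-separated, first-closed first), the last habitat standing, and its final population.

Round 1: Ashgrove=5 Cedarfen=19 Elkhorn=12 Greywater=12 Hollowpine=12 Juniper=3 → close Cedarfen (overflow 14)
  19÷5 = 3 each, +1 to first 4
Round 2: Ashgrove=9 Elkhorn=16 Greywater=16 Hollowpine=16 Juniper=6 → close Greywater (overflow 11)
  16÷4 = 4 each, +1 to first 0
Round 3: Ashgrove=13 Elkhorn=20 Hollowpine=20 Juniper=10 → close Elkhorn (overflow 11)
  20÷3 = 6 each, +1 to first 2
Round 4: Ashgrove=20 Hollowpine=27 Juniper=16 → close Hollowpine (overflow 18)
  27÷2 = 13 each, +1 to first 1
Round 5: Ashgrove=34 Juniper=29 → close Ashgrove (overflow 19)
  34÷1 = 34 each, +1 to first 0

Closure order: Cedarfen, Greywater, Elkhorn, Hollowpine, Ashgrove
Last habitat: Juniper with 63 animals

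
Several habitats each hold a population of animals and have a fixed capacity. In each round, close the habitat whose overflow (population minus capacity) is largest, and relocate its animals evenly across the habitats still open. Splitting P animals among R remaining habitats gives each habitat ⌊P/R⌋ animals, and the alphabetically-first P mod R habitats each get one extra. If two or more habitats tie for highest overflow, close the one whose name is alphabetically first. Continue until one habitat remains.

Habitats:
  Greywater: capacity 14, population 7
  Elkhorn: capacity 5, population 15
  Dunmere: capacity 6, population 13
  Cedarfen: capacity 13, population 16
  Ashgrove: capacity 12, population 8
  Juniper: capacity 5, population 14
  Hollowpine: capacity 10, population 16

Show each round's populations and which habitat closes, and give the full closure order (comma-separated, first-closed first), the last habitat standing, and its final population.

Closure order: Elkhorn, Juniper, Dunmere, Hollowpine, Cedarfen, Ashgrove
Last habitat: Greywater with 89 animals

Round 1: Ashgrove=8 Cedarfen=16 Dunmere=13 Elkhorn=15 Greywater=7 Hollowpine=16 Juniper=14 → close Elkhorn (overflow 10)
  15÷6 = 2 each, +1 to first 3
Round 2: Ashgrove=11 Cedarfen=19 Dunmere=16 Greywater=9 Hollowpine=18 Juniper=16 → close Juniper (overflow 11)
  16÷5 = 3 each, +1 to first 1
Round 3: Ashgrove=15 Cedarfen=22 Dunmere=19 Greywater=12 Hollowpine=21 → close Dunmere (overflow 13)
  19÷4 = 4 each, +1 to first 3
Round 4: Ashgrove=20 Cedarfen=27 Greywater=17 Hollowpine=25 → close Hollowpine (overflow 15)
  25÷3 = 8 each, +1 to first 1
Round 5: Ashgrove=29 Cedarfen=35 Greywater=25 → close Cedarfen (overflow 22)
  35÷2 = 17 each, +1 to first 1
Round 6: Ashgrove=47 Greywater=42 → close Ashgrove (overflow 35)
  47÷1 = 47 each, +1 to first 0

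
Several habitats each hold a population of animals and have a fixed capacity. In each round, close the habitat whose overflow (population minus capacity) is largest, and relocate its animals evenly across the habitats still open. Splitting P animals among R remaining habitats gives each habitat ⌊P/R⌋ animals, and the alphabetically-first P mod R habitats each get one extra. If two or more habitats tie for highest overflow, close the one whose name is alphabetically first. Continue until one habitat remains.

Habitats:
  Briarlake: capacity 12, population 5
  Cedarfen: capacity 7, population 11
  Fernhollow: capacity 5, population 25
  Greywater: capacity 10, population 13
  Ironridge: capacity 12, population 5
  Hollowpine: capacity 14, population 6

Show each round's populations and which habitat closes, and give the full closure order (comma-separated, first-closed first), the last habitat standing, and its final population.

Closure order: Fernhollow, Cedarfen, Greywater, Briarlake, Ironridge
Last habitat: Hollowpine with 65 animals

Round 1: Briarlake=5 Cedarfen=11 Fernhollow=25 Greywater=13 Hollowpine=6 Ironridge=5 → close Fernhollow (overflow 20)
  25÷5 = 5 each, +1 to first 0
Round 2: Briarlake=10 Cedarfen=16 Greywater=18 Hollowpine=11 Ironridge=10 → close Cedarfen (overflow 9)
  16÷4 = 4 each, +1 to first 0
Round 3: Briarlake=14 Greywater=22 Hollowpine=15 Ironridge=14 → close Greywater (overflow 12)
  22÷3 = 7 each, +1 to first 1
Round 4: Briarlake=22 Hollowpine=22 Ironridge=21 → close Briarlake (overflow 10)
  22÷2 = 11 each, +1 to first 0
Round 5: Hollowpine=33 Ironridge=32 → close Ironridge (overflow 20)
  32÷1 = 32 each, +1 to first 0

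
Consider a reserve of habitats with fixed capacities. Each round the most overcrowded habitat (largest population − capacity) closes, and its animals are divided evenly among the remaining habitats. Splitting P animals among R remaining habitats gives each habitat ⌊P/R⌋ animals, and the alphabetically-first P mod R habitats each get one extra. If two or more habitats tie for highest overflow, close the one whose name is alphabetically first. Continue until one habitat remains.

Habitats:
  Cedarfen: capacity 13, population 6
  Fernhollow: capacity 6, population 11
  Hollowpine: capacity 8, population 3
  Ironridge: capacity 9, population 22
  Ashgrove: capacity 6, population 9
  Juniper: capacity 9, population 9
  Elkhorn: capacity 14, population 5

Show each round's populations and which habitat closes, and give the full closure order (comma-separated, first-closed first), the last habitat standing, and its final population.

Round 1: Ashgrove=9 Cedarfen=6 Elkhorn=5 Fernhollow=11 Hollowpine=3 Ironridge=22 Juniper=9 → close Ironridge (overflow 13)
  22÷6 = 3 each, +1 to first 4
Round 2: Ashgrove=13 Cedarfen=10 Elkhorn=9 Fernhollow=15 Hollowpine=6 Juniper=12 → close Fernhollow (overflow 9)
  15÷5 = 3 each, +1 to first 0
Round 3: Ashgrove=16 Cedarfen=13 Elkhorn=12 Hollowpine=9 Juniper=15 → close Ashgrove (overflow 10)
  16÷4 = 4 each, +1 to first 0
Round 4: Cedarfen=17 Elkhorn=16 Hollowpine=13 Juniper=19 → close Juniper (overflow 10)
  19÷3 = 6 each, +1 to first 1
Round 5: Cedarfen=24 Elkhorn=22 Hollowpine=19 → close Cedarfen (overflow 11)
  24÷2 = 12 each, +1 to first 0
Round 6: Elkhorn=34 Hollowpine=31 → close Hollowpine (overflow 23)
  31÷1 = 31 each, +1 to first 0

Closure order: Ironridge, Fernhollow, Ashgrove, Juniper, Cedarfen, Hollowpine
Last habitat: Elkhorn with 65 animals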